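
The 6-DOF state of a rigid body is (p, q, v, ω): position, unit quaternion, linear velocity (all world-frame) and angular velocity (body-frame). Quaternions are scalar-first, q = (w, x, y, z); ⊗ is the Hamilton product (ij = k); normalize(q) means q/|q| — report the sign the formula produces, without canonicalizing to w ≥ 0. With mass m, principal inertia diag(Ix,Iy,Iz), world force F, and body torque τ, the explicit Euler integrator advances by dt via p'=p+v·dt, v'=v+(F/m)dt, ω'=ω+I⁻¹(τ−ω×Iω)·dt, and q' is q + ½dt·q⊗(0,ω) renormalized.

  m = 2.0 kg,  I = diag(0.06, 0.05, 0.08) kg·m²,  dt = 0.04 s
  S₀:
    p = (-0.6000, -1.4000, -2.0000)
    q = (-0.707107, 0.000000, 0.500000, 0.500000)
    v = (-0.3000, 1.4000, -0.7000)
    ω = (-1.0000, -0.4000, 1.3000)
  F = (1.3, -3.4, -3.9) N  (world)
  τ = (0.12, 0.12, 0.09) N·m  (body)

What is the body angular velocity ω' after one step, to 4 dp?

ω' = (-0.9096, -0.3248, 1.3470)

α = I⁻¹(τ − ω×Iω) = (2.2600, 1.8800, 1.1750)
ω + α·dt = (-0.9096, -0.3248, 1.3470)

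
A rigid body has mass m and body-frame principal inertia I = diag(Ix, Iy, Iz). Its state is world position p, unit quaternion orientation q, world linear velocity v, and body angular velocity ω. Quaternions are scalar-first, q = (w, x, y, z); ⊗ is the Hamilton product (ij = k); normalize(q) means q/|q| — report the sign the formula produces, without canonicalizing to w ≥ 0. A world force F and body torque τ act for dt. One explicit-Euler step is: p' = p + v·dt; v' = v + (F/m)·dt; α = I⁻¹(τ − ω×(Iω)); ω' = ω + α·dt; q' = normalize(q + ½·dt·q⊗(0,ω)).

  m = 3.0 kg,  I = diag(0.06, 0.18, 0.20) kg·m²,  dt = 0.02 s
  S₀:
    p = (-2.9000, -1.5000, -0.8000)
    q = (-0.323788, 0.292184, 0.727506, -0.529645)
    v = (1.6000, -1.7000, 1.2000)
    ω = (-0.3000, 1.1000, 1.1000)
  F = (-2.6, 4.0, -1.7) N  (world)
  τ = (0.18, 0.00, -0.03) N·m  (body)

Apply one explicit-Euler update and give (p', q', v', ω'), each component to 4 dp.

(τ − ω×Iω)/I = (2.5967, -0.2567, 0.0480)
ω' = ω + α·dt = (-0.2481, 1.0949, 1.1010)
2q̇ = q⊗(0,ω) = (-0.1299919, 1.4800025, -0.5186757, 0.1834874)
updated quaternion q' = (-0.3250, 0.3069, 0.7222, -0.5277)
p + v·dt = (-2.8680, -1.5340, -0.7760)
v + (F/m)dt = (1.5827, -1.6733, 1.1887)

p' = (-2.8680, -1.5340, -0.7760)
q' = (-0.3250, 0.3069, 0.7222, -0.5277)
v' = (1.5827, -1.6733, 1.1887)
ω' = (-0.2481, 1.0949, 1.1010)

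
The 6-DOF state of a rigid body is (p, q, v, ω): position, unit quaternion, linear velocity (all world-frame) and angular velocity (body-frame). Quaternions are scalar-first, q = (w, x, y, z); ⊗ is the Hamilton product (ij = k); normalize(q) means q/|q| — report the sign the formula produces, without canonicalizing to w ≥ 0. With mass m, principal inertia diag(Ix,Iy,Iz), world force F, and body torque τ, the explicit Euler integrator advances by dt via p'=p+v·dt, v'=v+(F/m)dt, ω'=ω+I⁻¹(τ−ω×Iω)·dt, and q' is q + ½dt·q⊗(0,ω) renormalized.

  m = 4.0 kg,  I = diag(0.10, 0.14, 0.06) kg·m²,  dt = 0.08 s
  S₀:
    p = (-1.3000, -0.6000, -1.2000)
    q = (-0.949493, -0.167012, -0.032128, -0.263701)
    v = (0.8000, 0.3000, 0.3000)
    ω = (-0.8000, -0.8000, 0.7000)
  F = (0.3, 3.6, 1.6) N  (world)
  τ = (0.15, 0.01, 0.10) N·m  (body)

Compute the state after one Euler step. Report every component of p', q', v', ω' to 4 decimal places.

p' = (-1.2360, -0.5760, -1.1760)
q' = (-0.9471, -0.1458, 0.0114, -0.2856)
v' = (0.8060, 0.3720, 0.3320)
ω' = (-0.7158, -0.7815, 0.7992)

precession coupling ω×(Iω) = (0.0448, -0.0224, 0.0256)
α = I⁻¹(τ − ω×Iω) = (1.0520, 0.2314, 1.2400)
new body rate ω' = (-0.7158, -0.7815, 0.7992)
2q̇ = q⊗(0,ω) = (0.0252787, 0.5261440, 1.0874636, -0.5567379)
updated quaternion q' = (-0.9471, -0.1458, 0.0114, -0.2856)
a = F/m = (0.0750, 0.9000, 0.4000)
new position p' = (-1.2360, -0.5760, -1.1760)
v + (F/m)dt = (0.8060, 0.3720, 0.3320)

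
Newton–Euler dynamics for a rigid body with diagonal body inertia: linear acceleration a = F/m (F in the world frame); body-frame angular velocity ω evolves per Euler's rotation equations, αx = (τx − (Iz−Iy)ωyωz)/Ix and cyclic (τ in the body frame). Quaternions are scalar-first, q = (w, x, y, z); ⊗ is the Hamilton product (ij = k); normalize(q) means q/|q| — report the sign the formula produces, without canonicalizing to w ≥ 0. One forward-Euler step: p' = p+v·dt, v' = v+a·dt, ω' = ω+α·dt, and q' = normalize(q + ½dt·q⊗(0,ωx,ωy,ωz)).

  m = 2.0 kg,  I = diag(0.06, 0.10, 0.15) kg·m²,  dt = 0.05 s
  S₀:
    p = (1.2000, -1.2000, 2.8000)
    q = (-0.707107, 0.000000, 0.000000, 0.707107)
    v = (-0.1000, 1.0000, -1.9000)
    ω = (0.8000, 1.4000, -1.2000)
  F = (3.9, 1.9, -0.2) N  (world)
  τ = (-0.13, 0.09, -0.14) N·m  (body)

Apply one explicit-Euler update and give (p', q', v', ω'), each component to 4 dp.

(τ − ω×Iω)/I = (-0.7667, 0.0360, -1.2320)
ω' = ω + α·dt = (0.7617, 1.4018, -1.2616)
Hamilton product q⊗(0,ω) = (0.8485284, -1.5556354, -0.4242642, 0.8485284)
q' = normalize(q + ½dt·q⊗(0,ω)) = (-0.6850, -0.0388, -0.0106, 0.7274)
linear accel F/m = (1.9500, 0.9500, -0.1000)
new position p' = (1.1950, -1.1500, 2.7050)
v + (F/m)dt = (-0.0025, 1.0475, -1.9050)

p' = (1.1950, -1.1500, 2.7050)
q' = (-0.6850, -0.0388, -0.0106, 0.7274)
v' = (-0.0025, 1.0475, -1.9050)
ω' = (0.7617, 1.4018, -1.2616)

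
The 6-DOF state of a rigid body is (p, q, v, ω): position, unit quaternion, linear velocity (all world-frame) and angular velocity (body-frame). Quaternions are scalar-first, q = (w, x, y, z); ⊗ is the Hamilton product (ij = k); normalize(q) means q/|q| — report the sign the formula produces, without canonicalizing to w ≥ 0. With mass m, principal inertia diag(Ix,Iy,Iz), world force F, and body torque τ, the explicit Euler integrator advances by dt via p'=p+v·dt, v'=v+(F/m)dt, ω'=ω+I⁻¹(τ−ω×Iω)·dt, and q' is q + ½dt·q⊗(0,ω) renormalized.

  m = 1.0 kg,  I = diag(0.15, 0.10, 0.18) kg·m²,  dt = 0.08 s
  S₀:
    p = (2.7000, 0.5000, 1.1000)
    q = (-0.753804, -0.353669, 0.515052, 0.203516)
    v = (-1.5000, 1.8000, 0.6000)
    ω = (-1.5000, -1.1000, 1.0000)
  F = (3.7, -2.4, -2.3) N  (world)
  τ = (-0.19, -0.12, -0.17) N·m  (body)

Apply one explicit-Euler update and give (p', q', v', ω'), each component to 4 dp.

p' = p + v·dt = (2.5800, 0.6440, 1.1480)
v' = v + a·dt = (-1.2040, 1.6080, 0.4160)
precession coupling ω×(Iω) = (-0.0880, 0.0450, -0.0825)
angular accel α = (-0.6800, -1.6500, -0.4861)
ω' = ω + α·dt = (-1.5544, -1.2320, 0.9611)
q⊗(0,ω) = (-0.1674623, 1.8696256, 0.8775794, 0.4078099)
q + ½dt·q⊗(0,ω), renormalized = (-0.7578, -0.2779, 0.5482, 0.2190)

p' = (2.5800, 0.6440, 1.1480)
q' = (-0.7578, -0.2779, 0.5482, 0.2190)
v' = (-1.2040, 1.6080, 0.4160)
ω' = (-1.5544, -1.2320, 0.9611)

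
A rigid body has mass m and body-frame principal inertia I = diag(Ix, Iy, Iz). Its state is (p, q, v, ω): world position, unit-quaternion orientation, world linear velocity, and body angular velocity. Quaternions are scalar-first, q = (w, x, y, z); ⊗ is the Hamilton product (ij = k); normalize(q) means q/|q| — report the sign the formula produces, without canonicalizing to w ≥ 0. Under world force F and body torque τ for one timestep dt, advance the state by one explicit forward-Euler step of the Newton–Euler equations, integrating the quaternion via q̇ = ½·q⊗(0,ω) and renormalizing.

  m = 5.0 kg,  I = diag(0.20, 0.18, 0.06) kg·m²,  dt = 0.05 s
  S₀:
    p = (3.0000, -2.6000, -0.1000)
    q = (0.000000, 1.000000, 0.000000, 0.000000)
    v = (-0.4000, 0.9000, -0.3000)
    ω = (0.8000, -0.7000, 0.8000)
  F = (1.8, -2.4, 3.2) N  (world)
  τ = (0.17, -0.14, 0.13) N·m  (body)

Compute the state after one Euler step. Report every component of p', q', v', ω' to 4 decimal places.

α = I⁻¹(τ − ω×Iω) = (0.5140, -1.2756, 1.9800)
ω' = ω + α·dt = (0.8257, -0.7638, 0.8990)
Hamilton product q⊗(0,ω) = (-0.8000000, 0.0000000, -0.8000000, -0.7000000)
q + ½dt·q⊗(0,ω), renormalized = (-0.0200, 0.9994, -0.0200, -0.0175)
linear accel F/m = (0.3600, -0.4800, 0.6400)
p + v·dt = (2.9800, -2.5550, -0.1150)
new velocity v' = (-0.3820, 0.8760, -0.2680)

p' = (2.9800, -2.5550, -0.1150)
q' = (-0.0200, 0.9994, -0.0200, -0.0175)
v' = (-0.3820, 0.8760, -0.2680)
ω' = (0.8257, -0.7638, 0.8990)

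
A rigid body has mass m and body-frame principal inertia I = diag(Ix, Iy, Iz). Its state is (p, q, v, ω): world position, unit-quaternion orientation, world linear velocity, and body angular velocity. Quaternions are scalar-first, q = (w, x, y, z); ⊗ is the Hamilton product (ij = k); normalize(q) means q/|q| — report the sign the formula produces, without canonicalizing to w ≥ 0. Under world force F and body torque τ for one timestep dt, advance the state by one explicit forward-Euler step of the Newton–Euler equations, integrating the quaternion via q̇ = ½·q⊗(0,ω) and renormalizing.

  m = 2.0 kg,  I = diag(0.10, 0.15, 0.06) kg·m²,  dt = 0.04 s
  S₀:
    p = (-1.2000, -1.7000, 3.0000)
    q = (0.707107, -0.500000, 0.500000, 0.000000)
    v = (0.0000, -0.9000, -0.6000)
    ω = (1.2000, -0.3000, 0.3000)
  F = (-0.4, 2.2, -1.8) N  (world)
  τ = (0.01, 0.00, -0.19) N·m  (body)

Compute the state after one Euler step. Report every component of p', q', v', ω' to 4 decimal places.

p' = p + v·dt = (-1.2000, -1.7360, 2.9760)
new velocity v' = (-0.0080, -0.8560, -0.6360)
angular accel α = (0.0190, -0.0960, -2.8667)
ω' = ω + α·dt = (1.2008, -0.3038, 0.1853)
2q̇ = q⊗(0,ω) = (0.7500000, 0.9985284, -0.0621321, -0.2378679)
updated quaternion q' = (0.7219, -0.4799, 0.4986, -0.0048)

p' = (-1.2000, -1.7360, 2.9760)
q' = (0.7219, -0.4799, 0.4986, -0.0048)
v' = (-0.0080, -0.8560, -0.6360)
ω' = (1.2008, -0.3038, 0.1853)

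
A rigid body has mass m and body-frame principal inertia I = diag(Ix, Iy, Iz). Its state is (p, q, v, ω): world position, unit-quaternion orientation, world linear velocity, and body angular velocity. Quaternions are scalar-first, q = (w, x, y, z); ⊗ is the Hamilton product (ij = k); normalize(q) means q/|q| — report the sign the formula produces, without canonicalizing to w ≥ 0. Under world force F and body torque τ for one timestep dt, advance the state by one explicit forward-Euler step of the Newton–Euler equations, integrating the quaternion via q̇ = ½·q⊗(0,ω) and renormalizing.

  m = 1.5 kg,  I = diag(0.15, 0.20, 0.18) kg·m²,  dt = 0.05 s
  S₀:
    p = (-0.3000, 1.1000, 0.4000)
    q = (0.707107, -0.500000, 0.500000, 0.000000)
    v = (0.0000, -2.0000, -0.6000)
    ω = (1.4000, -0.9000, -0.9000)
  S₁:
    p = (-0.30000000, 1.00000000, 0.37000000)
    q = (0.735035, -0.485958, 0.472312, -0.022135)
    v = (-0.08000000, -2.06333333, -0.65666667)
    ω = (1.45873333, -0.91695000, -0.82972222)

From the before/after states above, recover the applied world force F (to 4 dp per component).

F = (-2.4000, -1.9000, -1.7000)

velocity change Δv = (-0.08000000, -0.06333333, -0.05666667)
F = m·Δv/dt = (-2.4000, -1.9000, -1.7000)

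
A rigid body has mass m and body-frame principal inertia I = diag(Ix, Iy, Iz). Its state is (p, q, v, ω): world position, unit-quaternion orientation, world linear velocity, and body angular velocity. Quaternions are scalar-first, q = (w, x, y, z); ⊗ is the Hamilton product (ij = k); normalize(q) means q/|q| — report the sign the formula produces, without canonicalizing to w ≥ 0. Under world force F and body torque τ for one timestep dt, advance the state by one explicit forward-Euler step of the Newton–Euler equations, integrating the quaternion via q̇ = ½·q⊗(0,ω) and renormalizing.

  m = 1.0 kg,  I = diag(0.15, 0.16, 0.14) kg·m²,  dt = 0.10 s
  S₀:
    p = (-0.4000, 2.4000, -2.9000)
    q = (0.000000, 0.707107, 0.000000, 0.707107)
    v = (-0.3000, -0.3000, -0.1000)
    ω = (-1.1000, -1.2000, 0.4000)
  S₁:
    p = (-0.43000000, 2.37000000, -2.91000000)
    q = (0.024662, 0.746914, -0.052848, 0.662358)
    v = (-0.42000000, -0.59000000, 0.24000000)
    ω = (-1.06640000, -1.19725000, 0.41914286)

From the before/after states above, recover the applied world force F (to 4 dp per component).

F = (-1.2000, -2.9000, 3.4000)

v₁ − v₀ = (-0.12000000, -0.29000000, 0.34000000)
applied force F = (-1.2000, -2.9000, 3.4000)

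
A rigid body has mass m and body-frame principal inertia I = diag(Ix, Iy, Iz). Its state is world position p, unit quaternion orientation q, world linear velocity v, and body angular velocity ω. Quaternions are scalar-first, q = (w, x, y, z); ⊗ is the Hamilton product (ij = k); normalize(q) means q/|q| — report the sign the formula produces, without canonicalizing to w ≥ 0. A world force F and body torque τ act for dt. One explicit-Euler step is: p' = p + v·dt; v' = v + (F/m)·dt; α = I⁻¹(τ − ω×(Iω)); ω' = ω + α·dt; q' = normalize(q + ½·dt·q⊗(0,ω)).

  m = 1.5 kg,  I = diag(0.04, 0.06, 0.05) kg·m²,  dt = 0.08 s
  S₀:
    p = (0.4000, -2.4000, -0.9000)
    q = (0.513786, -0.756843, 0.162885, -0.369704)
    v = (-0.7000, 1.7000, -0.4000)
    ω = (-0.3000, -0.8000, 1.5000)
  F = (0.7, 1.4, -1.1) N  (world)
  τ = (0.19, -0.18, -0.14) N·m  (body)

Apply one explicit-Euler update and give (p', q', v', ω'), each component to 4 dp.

new position p' = (0.3440, -2.2640, -0.9320)
v + (F/m)dt = (-0.6627, 1.7747, -0.4587)
ω×(Iω) gyroscopic = (0.0120, 0.0045, 0.0048)
angular accel α = (4.4500, -3.0750, -2.8960)
new body rate ω' = (0.0560, -1.0460, 1.2683)
2q̇ = q⊗(0,ω) = (0.4578111, -0.2055715, 0.8351469, 1.4250189)
q' = normalize(q + ½dt·q⊗(0,ω)) = (0.5308, -0.7632, 0.1958, -0.3120)

p' = (0.3440, -2.2640, -0.9320)
q' = (0.5308, -0.7632, 0.1958, -0.3120)
v' = (-0.6627, 1.7747, -0.4587)
ω' = (0.0560, -1.0460, 1.2683)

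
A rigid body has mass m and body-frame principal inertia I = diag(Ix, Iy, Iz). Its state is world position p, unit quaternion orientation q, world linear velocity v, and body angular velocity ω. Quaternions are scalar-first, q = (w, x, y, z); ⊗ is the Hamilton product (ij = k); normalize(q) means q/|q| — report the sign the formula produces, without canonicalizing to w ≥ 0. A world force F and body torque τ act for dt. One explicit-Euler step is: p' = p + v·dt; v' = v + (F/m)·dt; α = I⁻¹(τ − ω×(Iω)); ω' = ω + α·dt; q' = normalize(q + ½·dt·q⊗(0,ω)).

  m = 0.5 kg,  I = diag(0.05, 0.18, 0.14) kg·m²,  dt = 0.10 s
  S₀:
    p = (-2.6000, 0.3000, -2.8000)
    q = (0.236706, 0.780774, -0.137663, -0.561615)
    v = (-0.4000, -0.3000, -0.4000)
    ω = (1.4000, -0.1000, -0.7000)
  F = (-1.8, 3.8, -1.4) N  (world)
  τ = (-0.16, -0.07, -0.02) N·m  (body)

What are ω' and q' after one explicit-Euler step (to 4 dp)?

precession coupling ω×(Iω) = (-0.0028, 0.0882, -0.0182)
(τ − ω×Iω)/I = (-3.1440, -0.8789, -0.0129)
ω + α·dt = (1.0856, -0.1879, -0.7013)
Hamilton product q⊗(0,ω) = (-1.4999804, 0.3715910, -0.2633898, -0.0510434)
updated quaternion q' = (0.1612, 0.7969, -0.1504, -0.5624)

ω' = (1.0856, -0.1879, -0.7013)
q' = (0.1612, 0.7969, -0.1504, -0.5624)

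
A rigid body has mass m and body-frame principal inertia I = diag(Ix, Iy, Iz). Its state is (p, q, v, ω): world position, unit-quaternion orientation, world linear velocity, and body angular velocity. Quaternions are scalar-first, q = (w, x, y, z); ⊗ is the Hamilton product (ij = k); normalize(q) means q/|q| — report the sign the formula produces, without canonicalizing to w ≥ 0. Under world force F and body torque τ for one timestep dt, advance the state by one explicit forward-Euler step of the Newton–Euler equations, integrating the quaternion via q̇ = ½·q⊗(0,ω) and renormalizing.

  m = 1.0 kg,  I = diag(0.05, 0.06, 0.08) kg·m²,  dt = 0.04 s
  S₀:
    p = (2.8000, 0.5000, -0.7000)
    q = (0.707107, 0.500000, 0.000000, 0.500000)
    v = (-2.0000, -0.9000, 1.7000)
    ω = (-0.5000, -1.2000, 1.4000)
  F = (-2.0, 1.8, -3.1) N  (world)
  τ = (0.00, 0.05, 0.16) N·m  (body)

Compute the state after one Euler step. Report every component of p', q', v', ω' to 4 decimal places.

p + v·dt = (2.7200, 0.4640, -0.6320)
v' = v + a·dt = (-2.0800, -0.8280, 1.5760)
α = I⁻¹(τ − ω×Iω) = (0.6720, 0.4833, 1.9250)
ω + α·dt = (-0.4731, -1.1807, 1.4770)
Hamilton product q⊗(0,ω) = (-0.4500000, 0.2464465, -1.7985284, 0.3899498)
q + ½dt·q⊗(0,ω), renormalized = (0.6976, 0.5046, -0.0359, 0.5074)

p' = (2.7200, 0.4640, -0.6320)
q' = (0.6976, 0.5046, -0.0359, 0.5074)
v' = (-2.0800, -0.8280, 1.5760)
ω' = (-0.4731, -1.1807, 1.4770)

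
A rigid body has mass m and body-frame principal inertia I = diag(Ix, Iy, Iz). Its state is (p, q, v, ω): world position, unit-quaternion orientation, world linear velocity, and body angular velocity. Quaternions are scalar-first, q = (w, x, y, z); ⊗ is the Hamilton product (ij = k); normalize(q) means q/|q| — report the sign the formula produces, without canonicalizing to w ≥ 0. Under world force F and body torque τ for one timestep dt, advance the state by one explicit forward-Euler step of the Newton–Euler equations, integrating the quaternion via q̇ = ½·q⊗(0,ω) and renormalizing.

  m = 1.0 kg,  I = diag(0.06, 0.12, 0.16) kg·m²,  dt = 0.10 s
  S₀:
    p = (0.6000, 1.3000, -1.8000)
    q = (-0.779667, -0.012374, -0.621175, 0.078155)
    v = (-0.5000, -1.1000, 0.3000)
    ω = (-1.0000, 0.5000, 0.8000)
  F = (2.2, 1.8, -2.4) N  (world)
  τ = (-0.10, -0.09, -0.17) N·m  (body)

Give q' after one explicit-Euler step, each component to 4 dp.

q⊗(0,ω) = (0.2356895, 0.2436495, -0.4580893, -1.2510956)
q' = normalize(q + ½dt·q⊗(0,ω)) = (-0.7661, -0.0002, -0.6426, 0.0156)

q' = (-0.7661, -0.0002, -0.6426, 0.0156)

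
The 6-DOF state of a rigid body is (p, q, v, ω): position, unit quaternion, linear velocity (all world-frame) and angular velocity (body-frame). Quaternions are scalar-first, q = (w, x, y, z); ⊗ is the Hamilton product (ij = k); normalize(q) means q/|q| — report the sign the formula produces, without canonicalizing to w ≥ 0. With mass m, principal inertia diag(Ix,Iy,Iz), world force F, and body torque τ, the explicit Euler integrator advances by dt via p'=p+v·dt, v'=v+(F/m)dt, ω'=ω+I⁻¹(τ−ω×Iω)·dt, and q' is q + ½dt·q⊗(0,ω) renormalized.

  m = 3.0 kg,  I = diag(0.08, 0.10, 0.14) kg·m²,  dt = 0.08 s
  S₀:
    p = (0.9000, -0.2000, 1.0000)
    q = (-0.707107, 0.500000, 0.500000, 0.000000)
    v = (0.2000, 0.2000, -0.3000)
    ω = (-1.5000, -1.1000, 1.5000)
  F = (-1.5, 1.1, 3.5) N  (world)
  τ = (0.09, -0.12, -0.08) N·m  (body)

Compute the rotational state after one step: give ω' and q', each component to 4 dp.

ω' = (-1.3440, -1.3040, 1.4354)
q' = (-0.6521, 0.5698, 0.4988, -0.0343)

ω×(Iω) gyroscopic = (-0.0660, 0.1350, 0.0330)
(τ − ω×Iω)/I = (1.9500, -2.5500, -0.8071)
ω' = ω + α·dt = (-1.3440, -1.3040, 1.4354)
2q̇ = q⊗(0,ω) = (1.3000000, 1.8106605, 0.0278177, -0.8606605)
q + ½dt·q⊗(0,ω), renormalized = (-0.6521, 0.5698, 0.4988, -0.0343)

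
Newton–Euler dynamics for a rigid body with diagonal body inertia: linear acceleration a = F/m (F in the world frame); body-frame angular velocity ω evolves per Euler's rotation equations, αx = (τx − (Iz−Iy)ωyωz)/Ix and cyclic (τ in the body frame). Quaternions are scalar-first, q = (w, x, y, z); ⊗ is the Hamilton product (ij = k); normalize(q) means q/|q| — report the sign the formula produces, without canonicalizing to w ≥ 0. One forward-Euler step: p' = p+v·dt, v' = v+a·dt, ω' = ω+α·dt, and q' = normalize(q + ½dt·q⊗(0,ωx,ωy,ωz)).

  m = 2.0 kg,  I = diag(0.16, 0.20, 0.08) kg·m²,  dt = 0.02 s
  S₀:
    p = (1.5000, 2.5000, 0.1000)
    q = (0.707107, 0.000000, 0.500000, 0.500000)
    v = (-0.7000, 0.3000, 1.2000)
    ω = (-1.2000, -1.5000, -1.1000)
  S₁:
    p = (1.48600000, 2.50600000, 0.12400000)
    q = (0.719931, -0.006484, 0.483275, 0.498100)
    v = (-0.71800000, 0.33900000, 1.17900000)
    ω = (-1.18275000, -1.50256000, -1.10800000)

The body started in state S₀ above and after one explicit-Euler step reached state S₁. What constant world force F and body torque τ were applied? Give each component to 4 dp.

Δω = ω₁−ω₀ = (0.01725000, -0.00256000, -0.00800000)
ω₀×(Iω₀) = (-0.1980, 0.1056, 0.0720)
τ = I·(Δω/dt) + ω₀×(Iω₀) = (-0.0600, 0.0800, 0.0400)
velocity change Δv = (-0.01800000, 0.03900000, -0.02100000)
m·(v₁−v₀)/dt = (-1.8000, 3.9000, -2.1000)

F = (-1.8000, 3.9000, -2.1000)
τ = (-0.0600, 0.0800, 0.0400)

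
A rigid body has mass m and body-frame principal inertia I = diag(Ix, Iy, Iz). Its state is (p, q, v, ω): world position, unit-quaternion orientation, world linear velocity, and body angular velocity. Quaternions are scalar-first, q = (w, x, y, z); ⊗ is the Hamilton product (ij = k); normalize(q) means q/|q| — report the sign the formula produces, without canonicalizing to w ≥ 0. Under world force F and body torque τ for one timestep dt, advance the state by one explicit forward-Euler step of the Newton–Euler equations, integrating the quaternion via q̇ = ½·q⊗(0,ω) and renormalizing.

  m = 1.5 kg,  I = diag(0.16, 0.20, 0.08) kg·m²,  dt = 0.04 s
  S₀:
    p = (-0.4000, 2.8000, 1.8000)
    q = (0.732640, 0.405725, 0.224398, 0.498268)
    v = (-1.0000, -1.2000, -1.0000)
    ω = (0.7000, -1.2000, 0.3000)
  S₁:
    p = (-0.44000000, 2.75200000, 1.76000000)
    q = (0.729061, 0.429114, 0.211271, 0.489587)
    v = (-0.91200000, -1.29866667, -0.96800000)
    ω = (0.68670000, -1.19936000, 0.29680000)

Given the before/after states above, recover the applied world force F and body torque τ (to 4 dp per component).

F = (3.3000, -3.7000, 1.2000)
τ = (-0.0100, 0.0200, -0.0400)

Δω = ω₁−ω₀ = (-0.01330000, 0.00064000, -0.00320000)
gyro term ω₀×Iω₀ = (0.0432, 0.0168, -0.0336)
applied torque τ = (-0.0100, 0.0200, -0.0400)
Δv = v₁−v₀ = (0.08800000, -0.09866667, 0.03200000)
applied force F = (3.3000, -3.7000, 1.2000)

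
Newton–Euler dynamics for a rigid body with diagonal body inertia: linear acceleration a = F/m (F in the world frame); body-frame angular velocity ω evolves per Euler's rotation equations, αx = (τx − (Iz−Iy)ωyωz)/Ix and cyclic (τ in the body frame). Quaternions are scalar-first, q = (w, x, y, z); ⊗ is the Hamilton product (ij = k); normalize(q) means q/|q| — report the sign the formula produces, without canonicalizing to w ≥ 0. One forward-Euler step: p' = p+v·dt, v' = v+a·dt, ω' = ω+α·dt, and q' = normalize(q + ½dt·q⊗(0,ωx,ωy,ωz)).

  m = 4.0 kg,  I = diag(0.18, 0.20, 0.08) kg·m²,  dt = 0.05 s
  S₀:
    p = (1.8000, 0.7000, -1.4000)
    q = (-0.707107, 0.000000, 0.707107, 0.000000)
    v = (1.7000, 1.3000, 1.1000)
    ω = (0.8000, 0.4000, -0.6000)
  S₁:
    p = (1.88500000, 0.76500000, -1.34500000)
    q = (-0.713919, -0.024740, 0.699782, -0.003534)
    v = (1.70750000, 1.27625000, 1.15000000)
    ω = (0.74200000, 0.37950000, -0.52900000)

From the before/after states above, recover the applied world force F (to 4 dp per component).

Δv = v₁−v₀ = (0.00750000, -0.02375000, 0.05000000)
m·(v₁−v₀)/dt = (0.6000, -1.9000, 4.0000)

F = (0.6000, -1.9000, 4.0000)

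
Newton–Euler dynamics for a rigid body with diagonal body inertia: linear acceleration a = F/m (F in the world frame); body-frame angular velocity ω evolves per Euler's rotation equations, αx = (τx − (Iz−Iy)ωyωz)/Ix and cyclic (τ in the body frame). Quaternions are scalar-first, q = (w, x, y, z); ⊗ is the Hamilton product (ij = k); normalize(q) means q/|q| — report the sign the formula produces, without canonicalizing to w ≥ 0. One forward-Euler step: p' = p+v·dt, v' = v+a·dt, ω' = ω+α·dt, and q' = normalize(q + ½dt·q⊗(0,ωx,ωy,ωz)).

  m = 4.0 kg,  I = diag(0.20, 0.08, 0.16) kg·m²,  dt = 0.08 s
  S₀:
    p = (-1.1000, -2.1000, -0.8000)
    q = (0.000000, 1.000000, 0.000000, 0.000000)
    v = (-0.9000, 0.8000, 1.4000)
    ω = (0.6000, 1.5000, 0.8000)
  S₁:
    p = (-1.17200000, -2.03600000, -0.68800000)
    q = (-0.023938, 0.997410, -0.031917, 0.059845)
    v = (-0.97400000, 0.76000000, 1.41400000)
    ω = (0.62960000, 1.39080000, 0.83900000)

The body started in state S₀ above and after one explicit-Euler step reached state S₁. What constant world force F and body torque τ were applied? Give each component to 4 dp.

Δω = ω₁−ω₀ = (0.02960000, -0.10920000, 0.03900000)
gyro term ω₀×Iω₀ = (0.0960, 0.0192, -0.1080)
I·α + gyro = (0.1700, -0.0900, -0.0300)
Δv = v₁−v₀ = (-0.07400000, -0.04000000, 0.01400000)
applied force F = (-3.7000, -2.0000, 0.7000)

F = (-3.7000, -2.0000, 0.7000)
τ = (0.1700, -0.0900, -0.0300)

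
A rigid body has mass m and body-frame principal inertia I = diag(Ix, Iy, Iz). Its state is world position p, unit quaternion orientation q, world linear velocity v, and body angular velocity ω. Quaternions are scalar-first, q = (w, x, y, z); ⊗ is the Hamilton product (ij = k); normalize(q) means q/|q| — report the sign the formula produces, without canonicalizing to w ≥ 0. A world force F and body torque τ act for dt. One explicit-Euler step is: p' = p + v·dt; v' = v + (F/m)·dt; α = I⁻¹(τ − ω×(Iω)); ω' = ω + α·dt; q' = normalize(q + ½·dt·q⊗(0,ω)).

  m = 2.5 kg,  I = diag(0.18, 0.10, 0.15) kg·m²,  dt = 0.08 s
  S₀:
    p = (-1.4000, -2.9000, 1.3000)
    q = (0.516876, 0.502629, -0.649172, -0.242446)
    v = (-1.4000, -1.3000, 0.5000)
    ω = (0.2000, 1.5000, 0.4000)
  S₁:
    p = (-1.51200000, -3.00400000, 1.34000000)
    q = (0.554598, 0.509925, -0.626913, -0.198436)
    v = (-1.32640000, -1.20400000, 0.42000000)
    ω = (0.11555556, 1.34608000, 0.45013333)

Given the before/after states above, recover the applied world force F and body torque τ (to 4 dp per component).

Δω = ω₁−ω₀ = (-0.08444444, -0.15392000, 0.05013333)
applied torque τ = (-0.1600, -0.1900, 0.0700)
velocity change Δv = (0.07360000, 0.09600000, -0.08000000)
applied force F = (2.3000, 3.0000, -2.5000)

F = (2.3000, 3.0000, -2.5000)
τ = (-0.1600, -0.1900, 0.0700)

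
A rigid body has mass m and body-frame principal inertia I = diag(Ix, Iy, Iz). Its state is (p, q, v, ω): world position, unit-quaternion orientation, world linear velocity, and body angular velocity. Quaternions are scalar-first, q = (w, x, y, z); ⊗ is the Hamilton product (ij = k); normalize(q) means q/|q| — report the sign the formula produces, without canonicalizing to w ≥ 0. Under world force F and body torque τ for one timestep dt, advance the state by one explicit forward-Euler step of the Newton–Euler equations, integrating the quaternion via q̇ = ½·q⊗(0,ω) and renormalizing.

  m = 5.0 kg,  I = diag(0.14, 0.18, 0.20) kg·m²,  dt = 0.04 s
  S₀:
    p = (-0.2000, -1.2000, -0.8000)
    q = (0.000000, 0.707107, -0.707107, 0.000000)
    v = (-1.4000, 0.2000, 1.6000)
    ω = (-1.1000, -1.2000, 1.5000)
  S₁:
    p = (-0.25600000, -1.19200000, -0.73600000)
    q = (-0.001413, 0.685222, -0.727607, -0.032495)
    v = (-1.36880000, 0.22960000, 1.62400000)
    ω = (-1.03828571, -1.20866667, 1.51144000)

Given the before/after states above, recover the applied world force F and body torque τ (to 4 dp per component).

Δv = v₁−v₀ = (0.03120000, 0.02960000, 0.02400000)
applied force F = (3.9000, 3.7000, 3.0000)
Δω = ω₁−ω₀ = (0.06171429, -0.00866667, 0.01144000)
τ = I·(Δω/dt) + ω₀×(Iω₀) = (0.1800, 0.0600, 0.1100)

F = (3.9000, 3.7000, 3.0000)
τ = (0.1800, 0.0600, 0.1100)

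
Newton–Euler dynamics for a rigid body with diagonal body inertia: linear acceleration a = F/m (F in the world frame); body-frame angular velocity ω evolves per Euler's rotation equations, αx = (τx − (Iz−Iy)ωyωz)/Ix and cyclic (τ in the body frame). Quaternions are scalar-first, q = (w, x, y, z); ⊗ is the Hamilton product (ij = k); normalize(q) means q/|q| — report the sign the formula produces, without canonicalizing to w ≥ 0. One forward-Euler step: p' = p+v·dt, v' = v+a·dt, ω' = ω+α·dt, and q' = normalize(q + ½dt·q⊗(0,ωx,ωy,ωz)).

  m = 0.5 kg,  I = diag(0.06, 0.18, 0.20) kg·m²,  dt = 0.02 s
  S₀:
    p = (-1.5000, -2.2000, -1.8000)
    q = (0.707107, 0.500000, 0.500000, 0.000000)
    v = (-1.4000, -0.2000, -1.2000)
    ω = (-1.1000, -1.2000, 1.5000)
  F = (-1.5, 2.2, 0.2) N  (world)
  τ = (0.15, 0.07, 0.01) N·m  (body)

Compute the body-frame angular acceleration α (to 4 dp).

ω×(Iω) gyroscopic = (-0.0360, 0.2310, 0.1584)
angular accel α = (3.1000, -0.8944, -0.7420)

α = (3.1000, -0.8944, -0.7420)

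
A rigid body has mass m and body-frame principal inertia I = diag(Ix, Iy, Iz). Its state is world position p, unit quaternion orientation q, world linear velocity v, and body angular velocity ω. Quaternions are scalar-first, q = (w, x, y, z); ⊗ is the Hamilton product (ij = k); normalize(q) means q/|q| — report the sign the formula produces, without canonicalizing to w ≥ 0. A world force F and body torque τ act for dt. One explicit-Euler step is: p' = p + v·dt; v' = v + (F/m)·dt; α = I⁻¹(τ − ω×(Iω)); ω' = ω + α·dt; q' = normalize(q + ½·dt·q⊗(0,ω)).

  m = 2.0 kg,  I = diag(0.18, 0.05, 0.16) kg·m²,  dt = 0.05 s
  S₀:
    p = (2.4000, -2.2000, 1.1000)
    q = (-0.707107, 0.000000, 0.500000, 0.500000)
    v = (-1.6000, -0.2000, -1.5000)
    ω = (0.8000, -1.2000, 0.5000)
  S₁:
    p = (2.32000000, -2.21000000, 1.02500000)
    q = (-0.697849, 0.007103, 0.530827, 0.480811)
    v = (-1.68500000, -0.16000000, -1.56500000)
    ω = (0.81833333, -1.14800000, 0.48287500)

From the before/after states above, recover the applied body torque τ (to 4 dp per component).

ω₁ − ω₀ = (0.01833333, 0.05200000, -0.01712500)
applied torque τ = (0.0000, 0.0600, 0.0700)

τ = (0.0000, 0.0600, 0.0700)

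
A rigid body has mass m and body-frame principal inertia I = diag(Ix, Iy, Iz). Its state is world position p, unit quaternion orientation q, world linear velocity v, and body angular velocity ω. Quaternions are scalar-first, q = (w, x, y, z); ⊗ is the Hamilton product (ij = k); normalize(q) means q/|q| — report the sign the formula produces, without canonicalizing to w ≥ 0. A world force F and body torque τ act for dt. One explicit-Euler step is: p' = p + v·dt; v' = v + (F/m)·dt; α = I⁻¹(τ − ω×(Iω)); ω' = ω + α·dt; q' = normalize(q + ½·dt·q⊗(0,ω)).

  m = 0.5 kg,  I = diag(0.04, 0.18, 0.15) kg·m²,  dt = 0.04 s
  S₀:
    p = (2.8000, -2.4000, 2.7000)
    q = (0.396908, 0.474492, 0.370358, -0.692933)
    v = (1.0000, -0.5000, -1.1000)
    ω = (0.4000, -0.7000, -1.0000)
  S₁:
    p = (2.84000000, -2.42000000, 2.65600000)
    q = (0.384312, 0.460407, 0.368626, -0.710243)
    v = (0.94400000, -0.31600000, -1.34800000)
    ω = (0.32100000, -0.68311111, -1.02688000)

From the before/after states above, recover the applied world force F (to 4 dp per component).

v₁ − v₀ = (-0.05600000, 0.18400000, -0.24800000)
m·(v₁−v₀)/dt = (-0.7000, 2.3000, -3.1000)

F = (-0.7000, 2.3000, -3.1000)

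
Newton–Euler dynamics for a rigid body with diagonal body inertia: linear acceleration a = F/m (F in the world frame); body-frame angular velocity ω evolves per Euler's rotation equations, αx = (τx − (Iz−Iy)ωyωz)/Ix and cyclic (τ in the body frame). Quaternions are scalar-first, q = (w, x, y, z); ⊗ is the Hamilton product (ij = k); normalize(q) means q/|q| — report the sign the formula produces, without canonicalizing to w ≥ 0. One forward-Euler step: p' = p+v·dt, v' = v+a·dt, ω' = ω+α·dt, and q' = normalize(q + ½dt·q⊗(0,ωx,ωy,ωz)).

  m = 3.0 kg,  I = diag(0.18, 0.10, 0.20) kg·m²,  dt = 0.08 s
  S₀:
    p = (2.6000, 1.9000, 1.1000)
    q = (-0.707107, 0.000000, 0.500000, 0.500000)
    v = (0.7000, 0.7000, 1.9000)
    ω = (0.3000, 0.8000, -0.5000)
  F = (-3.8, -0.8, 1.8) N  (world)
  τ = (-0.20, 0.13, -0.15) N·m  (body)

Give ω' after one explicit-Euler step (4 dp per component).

(τ − ω×Iω)/I = (-0.8889, 1.2700, -0.6540)
new body rate ω' = (0.2289, 0.9016, -0.5523)

ω' = (0.2289, 0.9016, -0.5523)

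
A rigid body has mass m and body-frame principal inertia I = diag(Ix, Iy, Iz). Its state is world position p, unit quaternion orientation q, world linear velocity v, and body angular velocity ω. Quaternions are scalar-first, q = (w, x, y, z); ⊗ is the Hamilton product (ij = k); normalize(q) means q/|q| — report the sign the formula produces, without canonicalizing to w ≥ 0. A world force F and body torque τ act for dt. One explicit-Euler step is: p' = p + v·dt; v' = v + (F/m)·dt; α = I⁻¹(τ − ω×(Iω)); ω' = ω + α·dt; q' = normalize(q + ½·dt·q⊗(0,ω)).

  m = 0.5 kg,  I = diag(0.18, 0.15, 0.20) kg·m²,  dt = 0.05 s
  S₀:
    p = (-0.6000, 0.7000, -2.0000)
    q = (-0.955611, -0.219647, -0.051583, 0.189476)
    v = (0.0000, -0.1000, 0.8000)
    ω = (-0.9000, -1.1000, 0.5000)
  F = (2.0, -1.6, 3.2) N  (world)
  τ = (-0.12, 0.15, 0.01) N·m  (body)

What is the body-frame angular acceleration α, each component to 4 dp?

ω×(Iω) gyroscopic = (-0.0275, 0.0090, -0.0297)
angular accel α = (-0.5139, 0.9400, 0.1985)

α = (-0.5139, 0.9400, 0.1985)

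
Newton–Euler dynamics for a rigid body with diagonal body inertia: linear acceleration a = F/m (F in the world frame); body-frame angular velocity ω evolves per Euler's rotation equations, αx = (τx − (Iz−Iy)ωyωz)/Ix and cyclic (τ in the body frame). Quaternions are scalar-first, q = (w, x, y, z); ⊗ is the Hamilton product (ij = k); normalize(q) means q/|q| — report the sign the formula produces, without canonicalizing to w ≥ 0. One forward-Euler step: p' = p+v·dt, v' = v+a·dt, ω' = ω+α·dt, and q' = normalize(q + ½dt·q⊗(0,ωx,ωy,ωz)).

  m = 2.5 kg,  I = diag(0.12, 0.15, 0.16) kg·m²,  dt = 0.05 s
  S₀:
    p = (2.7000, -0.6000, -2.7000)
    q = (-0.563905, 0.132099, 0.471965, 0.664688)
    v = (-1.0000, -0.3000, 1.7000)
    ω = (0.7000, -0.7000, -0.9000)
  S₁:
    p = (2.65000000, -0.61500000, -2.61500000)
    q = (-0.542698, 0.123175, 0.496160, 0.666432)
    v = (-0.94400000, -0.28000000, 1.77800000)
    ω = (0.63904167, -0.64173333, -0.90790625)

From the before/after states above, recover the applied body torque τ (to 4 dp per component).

τ = (-0.1400, 0.2000, -0.0400)

Δω = ω₁−ω₀ = (-0.06095833, 0.05826667, -0.00790625)
applied torque τ = (-0.1400, 0.2000, -0.0400)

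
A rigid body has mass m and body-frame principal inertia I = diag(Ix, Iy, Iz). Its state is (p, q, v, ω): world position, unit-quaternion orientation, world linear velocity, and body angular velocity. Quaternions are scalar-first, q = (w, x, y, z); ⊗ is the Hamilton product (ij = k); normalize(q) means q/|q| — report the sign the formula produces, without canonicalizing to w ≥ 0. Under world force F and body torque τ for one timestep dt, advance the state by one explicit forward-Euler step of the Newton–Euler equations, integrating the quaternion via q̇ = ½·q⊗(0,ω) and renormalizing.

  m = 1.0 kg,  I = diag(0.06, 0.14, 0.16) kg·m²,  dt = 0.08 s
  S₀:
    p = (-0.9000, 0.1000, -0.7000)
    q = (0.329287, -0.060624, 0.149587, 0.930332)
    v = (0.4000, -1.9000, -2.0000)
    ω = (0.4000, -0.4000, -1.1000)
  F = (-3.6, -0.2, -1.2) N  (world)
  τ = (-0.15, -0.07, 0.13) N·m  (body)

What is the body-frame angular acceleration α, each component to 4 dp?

precession coupling ω×(Iω) = (0.0088, 0.0440, -0.0128)
α = I⁻¹(τ − ω×Iω) = (-2.6467, -0.8143, 0.8925)

α = (-2.6467, -0.8143, 0.8925)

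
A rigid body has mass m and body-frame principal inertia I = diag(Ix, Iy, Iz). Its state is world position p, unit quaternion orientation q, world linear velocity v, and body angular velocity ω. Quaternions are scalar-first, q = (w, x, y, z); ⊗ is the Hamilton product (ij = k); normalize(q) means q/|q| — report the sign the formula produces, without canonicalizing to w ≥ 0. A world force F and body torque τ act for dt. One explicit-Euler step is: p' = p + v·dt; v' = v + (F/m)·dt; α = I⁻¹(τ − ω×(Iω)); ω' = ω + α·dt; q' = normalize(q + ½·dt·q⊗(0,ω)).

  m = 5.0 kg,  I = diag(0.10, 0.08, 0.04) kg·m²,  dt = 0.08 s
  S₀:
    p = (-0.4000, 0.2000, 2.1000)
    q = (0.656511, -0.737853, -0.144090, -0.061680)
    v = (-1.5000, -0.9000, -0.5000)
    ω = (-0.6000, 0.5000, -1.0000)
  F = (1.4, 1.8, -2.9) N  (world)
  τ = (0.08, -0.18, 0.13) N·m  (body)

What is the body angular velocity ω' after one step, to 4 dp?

ω' = (-0.5520, 0.2840, -0.7520)

gyro term ω×Iω = (0.0200, 0.0360, 0.0060)
angular accel α = (0.6000, -2.7000, 3.1000)
ω + α·dt = (-0.5520, 0.2840, -0.7520)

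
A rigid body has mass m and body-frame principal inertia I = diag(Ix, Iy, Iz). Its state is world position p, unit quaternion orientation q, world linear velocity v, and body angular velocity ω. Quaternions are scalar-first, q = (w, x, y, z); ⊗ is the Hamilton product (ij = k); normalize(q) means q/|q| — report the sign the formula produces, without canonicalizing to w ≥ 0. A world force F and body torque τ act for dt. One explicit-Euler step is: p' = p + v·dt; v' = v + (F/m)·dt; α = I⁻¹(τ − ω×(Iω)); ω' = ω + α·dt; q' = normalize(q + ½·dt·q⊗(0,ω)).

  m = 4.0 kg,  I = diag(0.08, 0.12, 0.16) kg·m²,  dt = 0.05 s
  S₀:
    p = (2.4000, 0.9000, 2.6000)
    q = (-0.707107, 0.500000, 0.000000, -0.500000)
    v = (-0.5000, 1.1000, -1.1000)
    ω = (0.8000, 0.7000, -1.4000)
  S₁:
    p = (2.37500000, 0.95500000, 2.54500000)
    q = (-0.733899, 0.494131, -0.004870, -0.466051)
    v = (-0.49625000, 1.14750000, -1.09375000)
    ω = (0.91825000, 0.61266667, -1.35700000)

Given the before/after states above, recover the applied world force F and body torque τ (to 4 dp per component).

F = (0.3000, 3.8000, 0.5000)
τ = (0.1500, -0.1200, 0.1600)

ω₁ − ω₀ = (0.11825000, -0.08733333, 0.04300000)
gyro term ω₀×Iω₀ = (-0.0392, 0.0896, 0.0224)
applied torque τ = (0.1500, -0.1200, 0.1600)
Δv = v₁−v₀ = (0.00375000, 0.04750000, 0.00625000)
applied force F = (0.3000, 3.8000, 0.5000)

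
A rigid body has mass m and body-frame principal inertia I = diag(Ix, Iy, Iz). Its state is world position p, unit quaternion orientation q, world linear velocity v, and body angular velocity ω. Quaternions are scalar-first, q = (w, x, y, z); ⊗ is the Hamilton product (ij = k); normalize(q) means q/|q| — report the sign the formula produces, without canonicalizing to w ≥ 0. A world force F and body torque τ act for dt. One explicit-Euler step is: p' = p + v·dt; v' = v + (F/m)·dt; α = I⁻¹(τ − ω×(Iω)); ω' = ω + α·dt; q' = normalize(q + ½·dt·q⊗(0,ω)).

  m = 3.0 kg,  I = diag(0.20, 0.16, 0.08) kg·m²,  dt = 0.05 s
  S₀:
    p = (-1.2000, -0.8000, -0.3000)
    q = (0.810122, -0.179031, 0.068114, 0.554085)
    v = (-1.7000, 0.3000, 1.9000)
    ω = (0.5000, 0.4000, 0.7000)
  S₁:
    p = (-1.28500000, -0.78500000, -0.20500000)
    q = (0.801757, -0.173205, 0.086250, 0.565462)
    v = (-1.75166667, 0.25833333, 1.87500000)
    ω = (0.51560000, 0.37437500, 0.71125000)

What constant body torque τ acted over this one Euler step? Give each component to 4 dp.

τ = (0.0400, -0.0400, 0.0100)

Δω = ω₁−ω₀ = (0.01560000, -0.02562500, 0.01125000)
ω₀×(Iω₀) = (-0.0224, 0.0420, -0.0080)
I·α + gyro = (0.0400, -0.0400, 0.0100)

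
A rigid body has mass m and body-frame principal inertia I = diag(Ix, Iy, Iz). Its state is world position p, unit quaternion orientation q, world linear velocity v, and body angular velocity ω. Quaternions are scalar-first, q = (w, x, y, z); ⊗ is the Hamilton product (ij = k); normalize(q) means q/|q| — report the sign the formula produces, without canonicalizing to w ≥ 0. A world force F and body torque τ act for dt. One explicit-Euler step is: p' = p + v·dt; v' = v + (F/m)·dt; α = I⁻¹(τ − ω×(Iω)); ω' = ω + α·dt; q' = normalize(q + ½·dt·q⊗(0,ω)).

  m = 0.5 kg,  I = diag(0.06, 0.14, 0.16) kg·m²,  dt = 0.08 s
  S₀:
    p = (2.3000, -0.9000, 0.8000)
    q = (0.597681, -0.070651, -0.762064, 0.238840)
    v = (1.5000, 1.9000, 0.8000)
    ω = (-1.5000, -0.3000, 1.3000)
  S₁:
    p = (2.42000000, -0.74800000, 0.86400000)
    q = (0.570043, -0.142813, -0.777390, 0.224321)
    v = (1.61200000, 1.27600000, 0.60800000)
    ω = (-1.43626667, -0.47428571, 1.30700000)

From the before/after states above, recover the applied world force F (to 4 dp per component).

F = (0.7000, -3.9000, -1.2000)

v₁ − v₀ = (0.11200000, -0.62400000, -0.19200000)
F = m·Δv/dt = (0.7000, -3.9000, -1.2000)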